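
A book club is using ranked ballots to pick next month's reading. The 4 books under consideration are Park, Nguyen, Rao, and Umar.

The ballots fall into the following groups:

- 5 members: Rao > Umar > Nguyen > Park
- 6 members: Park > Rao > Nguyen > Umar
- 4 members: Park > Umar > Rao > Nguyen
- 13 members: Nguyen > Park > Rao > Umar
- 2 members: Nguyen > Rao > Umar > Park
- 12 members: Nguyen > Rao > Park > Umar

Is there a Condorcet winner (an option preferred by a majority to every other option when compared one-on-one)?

Yes

Head-to-head results (42 voters total):
Park vs Nguyen: Nguyen wins 32–10.
Park vs Rao: Park wins 23–19.
Park vs Umar: Park wins 35–7.
Nguyen vs Rao: Nguyen wins 27–15.
Nguyen vs Umar: Nguyen wins 33–9.
Rao vs Umar: Rao wins 38–4.
Nguyen beats each rival — Park (32–10), Rao (27–15), Umar (33–9) — so Nguyen is the Condorcet winner.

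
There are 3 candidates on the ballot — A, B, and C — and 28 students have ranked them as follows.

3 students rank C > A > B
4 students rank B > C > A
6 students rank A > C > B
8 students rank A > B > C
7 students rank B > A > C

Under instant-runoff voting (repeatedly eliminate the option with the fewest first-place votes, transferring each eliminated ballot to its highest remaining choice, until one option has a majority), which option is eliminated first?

Round 1: A 14, B 11, C 3. C has the fewest and is eliminated.
Round 2: A 17, B 11. A has a majority.

C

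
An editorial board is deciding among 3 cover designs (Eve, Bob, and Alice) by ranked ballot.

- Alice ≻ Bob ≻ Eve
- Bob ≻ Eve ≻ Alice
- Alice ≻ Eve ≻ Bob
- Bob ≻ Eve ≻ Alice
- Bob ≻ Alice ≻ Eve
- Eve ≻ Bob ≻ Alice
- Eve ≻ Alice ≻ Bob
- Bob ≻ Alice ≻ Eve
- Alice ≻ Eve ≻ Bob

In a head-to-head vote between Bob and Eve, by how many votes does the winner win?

1

Ballots ranking Bob above Eve: 5.
Ballots ranking Eve above Bob: 4.
Bob wins 5–4, a margin of 1.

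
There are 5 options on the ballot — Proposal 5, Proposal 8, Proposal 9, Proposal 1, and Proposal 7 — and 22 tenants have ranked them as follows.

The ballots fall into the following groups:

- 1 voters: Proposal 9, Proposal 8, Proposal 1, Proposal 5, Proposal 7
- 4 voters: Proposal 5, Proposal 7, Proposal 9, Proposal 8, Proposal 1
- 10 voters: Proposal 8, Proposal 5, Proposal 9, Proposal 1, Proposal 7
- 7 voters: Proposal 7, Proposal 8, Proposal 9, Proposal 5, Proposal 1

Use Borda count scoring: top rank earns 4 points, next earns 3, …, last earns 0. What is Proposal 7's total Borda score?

40

Borda scores:
  Proposal 5: 1 + 4·4 + 10·3 + 7·1 = 54
  Proposal 8: 3 + 4·1 + 10·4 + 7·3 = 68
  Proposal 9: 4 + 4·2 + 10·2 + 7·2 = 46
  Proposal 1: 2 + 4·0 + 10·1 + 7·0 = 12
  Proposal 7: 0 + 4·3 + 10·0 + 7·4 = 40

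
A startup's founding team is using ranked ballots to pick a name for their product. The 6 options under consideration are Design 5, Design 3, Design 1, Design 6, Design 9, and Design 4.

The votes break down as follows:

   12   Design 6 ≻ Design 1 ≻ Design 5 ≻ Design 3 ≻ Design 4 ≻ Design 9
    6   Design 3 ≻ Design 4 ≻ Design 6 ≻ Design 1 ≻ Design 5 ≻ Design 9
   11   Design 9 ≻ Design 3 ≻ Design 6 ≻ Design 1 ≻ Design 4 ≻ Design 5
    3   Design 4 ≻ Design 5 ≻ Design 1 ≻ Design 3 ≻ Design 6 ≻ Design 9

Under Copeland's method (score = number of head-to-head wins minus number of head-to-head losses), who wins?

Pairwise results:
  Design 5 vs Design 3: Design 3 wins 17–15.
  Design 5 vs Design 1: Design 1 wins 29–3.
  Design 5 vs Design 6: Design 6 wins 29–3.
  Design 5 vs Design 9: Design 5 wins 21–11.
  Design 5 vs Design 4: Design 4 wins 20–12.
  Design 3 vs Design 1: Design 3 wins 17–15.
  Design 3 vs Design 6: Design 3 wins 20–12.
  Design 3 vs Design 9: Design 3 wins 21–11.
  Design 3 vs Design 4: Design 3 wins 29–3.
  Design 1 vs Design 6: Design 6 wins 29–3.
  Design 1 vs Design 9: Design 1 wins 21–11.
  Design 1 vs Design 4: Design 1 wins 23–9.
  Design 6 vs Design 9: Design 6 wins 21–11.
  Design 6 vs Design 4: Design 6 wins 23–9.
  Design 9 vs Design 4: Design 4 wins 21–11.
Copeland scores (wins − losses):
  Design 5: 1 − 4 = -3
  Design 3: 5 − 0 = 5
  Design 1: 3 − 2 = 1
  Design 6: 4 − 1 = 3
  Design 9: 0 − 5 = -5
  Design 4: 2 − 3 = -1
Design 3 has the best Copeland score.

Design 3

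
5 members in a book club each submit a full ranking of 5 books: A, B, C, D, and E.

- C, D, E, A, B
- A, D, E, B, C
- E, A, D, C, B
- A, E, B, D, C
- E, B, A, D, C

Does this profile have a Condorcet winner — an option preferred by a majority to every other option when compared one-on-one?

Head-to-head results (5 voters total):
A vs B: A wins 4–1.
A vs C: A wins 4–1.
A vs D: A wins 4–1.
A vs E: E wins 3–2.
B vs C: B wins 3–2.
B vs D: D wins 3–2.
B vs E: E wins 5–0.
C vs D: D wins 4–1.
C vs E: E wins 4–1.
D vs E: E wins 3–2.
E beats each rival — A (3–2), B (5–0), C (4–1), D (3–2) — so E is the Condorcet winner.

Yes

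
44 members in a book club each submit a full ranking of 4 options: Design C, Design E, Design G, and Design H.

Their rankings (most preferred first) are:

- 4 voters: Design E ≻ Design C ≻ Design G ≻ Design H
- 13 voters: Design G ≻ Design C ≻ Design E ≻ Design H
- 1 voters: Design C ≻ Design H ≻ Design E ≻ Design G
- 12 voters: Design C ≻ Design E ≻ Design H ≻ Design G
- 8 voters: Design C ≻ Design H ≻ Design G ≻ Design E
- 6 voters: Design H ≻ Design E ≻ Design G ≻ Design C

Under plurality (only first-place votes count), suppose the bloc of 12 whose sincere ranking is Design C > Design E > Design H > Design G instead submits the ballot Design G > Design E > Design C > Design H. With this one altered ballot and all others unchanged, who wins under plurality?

Design G

First-place totals with the altered ballot: Design C 9, Design E 4, Design G 25, Design H 6.
The switch changes the winner from Design C to Design G.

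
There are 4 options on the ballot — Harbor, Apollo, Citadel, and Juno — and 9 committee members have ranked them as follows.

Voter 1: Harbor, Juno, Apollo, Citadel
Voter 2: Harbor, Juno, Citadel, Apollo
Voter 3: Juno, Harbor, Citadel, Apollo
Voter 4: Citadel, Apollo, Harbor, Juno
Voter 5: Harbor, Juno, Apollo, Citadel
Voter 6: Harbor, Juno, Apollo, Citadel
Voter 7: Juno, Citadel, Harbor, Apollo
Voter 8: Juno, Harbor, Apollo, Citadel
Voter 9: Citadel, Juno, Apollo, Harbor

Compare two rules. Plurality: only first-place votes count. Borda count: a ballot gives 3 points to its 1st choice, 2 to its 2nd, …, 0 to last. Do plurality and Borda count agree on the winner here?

No

Plurality first-place counts: Harbor 4, Apollo 0, Citadel 2, Juno 3 → Harbor.
Borda totals: Harbor 18, Apollo 7, Citadel 10, Juno 19 → Juno.
The two rules disagree: plurality picks Harbor, Borda picks Juno.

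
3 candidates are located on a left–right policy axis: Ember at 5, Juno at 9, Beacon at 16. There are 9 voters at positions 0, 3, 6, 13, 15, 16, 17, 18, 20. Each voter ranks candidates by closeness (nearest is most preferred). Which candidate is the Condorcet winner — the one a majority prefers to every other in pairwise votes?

Beacon

With single-peaked preferences on a line, the Condorcet winner is the candidate closest to the median voter.
The median voter (position 15) is closest to Beacon at 16.
Check: Beacon vs Juno — voters closer to Beacon: 6 of 9.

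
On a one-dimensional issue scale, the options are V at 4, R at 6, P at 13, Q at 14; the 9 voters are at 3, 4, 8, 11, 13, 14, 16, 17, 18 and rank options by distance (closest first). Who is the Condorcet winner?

With single-peaked preferences on a line, the Condorcet winner is the candidate closest to the median voter.
The median voter (position 13) is closest to P at 13.
Check: P vs Q — voters closer to P: 5 of 9.

P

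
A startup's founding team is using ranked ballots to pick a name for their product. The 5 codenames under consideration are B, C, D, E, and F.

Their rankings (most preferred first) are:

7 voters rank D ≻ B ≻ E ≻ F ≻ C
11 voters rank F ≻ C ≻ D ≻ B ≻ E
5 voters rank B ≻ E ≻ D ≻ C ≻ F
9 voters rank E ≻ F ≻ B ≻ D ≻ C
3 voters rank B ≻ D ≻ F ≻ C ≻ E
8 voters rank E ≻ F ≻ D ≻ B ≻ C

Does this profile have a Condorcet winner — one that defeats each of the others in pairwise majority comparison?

Head-to-head results (43 voters total):
B vs C: B wins 32–11.
B vs D: D wins 26–17.
B vs E: B wins 26–17.
B vs F: F wins 28–15.
C vs D: D wins 32–11.
C vs E: E wins 29–14.
C vs F: F wins 38–5.
D vs E: E wins 22–21.
D vs F: F wins 28–15.
E vs F: E wins 29–14.
No candidate beats all others: B beats E beats D beats B, a majority cycle.

No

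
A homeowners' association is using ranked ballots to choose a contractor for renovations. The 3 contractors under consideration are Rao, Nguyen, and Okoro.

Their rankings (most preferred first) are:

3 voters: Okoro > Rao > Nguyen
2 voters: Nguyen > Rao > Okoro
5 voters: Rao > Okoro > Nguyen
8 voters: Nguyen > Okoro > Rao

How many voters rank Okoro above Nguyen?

Ballots ranking Okoro above Nguyen: 3+5 = 8.
Ballots ranking Nguyen above Okoro: 2+8 = 10.
So 8 of 18 voters prefer Okoro to Nguyen.

8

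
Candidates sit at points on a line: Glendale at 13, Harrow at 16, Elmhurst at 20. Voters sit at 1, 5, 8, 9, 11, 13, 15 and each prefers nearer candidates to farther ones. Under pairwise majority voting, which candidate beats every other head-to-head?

With single-peaked preferences on a line, the Condorcet winner is the candidate closest to the median voter.
The median voter (position 9) is closest to Glendale at 13.
Check: Glendale vs Harrow — voters closer to Glendale: 6 of 7.

Glendale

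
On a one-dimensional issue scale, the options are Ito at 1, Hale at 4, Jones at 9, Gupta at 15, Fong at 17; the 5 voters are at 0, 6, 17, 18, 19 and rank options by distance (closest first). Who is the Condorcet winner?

Fong

With single-peaked preferences on a line, the Condorcet winner is the candidate closest to the median voter.
The median voter (position 17) is closest to Fong at 17.
Check: Fong vs Ito — voters closer to Fong: 3 of 5.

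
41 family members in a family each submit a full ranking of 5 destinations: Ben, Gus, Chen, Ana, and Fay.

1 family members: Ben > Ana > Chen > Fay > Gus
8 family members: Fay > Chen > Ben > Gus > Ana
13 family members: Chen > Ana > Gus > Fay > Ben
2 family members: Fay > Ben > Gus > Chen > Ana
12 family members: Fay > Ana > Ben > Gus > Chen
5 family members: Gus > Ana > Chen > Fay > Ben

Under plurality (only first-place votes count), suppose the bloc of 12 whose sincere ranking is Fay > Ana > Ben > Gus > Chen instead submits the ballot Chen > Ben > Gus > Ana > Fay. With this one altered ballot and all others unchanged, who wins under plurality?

Chen

First-place totals with the altered ballot: Ben 1, Gus 5, Chen 25, Ana 0, Fay 10.
The switch changes the winner from Fay to Chen.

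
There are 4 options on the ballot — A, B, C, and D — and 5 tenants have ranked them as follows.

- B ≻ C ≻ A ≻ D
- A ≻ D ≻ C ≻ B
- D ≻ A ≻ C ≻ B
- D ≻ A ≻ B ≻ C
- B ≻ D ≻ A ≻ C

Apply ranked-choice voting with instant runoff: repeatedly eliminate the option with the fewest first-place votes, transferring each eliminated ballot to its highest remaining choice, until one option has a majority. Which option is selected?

Round 1: B 2, D 2, A 1, C 0. C has the fewest and is eliminated.
Round 2: B 2, D 2, A 1. A has the fewest and is eliminated.
Round 3: D 3, B 2. D has a majority.

D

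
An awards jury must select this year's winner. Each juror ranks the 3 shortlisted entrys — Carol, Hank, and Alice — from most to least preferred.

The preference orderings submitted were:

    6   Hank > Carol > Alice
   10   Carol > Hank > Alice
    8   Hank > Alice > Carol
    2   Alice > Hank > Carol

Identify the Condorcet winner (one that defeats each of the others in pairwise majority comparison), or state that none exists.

Hank

Head-to-head results (26 voters total):
Carol vs Hank: Hank wins 16–10.
Carol vs Alice: Carol wins 16–10.
Hank vs Alice: Hank wins 24–2.
Hank beats each rival — Carol (16–10), Alice (24–2) — so Hank is the Condorcet winner.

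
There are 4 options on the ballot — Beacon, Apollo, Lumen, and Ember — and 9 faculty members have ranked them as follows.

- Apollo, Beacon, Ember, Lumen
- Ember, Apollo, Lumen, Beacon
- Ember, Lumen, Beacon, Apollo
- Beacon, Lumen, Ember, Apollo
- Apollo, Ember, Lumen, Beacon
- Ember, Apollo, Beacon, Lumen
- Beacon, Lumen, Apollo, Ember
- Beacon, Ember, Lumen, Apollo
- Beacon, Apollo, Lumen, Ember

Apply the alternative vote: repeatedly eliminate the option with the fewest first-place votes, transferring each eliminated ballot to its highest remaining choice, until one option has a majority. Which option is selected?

Beacon

Round 1: Beacon 4, Ember 3, Apollo 2, Lumen 0. Lumen has the fewest and is eliminated.
Round 2: Beacon 4, Ember 3, Apollo 2. Apollo has the fewest and is eliminated.
Round 3: Beacon 5, Ember 4. Beacon has a majority.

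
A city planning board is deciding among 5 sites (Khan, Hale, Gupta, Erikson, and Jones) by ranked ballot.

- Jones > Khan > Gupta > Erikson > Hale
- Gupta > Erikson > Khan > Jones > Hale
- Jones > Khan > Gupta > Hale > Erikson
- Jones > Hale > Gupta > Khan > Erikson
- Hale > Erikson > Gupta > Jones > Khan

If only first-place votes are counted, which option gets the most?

Jones

First-place vote totals:
  Khan: 0
  Hale: 1
  Gupta: 1
  Erikson: 0
  Jones: 3
Jones has the most first-place votes.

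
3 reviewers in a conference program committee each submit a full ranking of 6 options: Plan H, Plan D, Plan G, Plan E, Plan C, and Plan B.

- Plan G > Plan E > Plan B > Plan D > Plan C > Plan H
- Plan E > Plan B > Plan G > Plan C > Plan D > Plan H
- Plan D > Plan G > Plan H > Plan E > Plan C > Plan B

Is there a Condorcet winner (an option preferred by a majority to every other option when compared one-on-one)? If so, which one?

Head-to-head results (3 voters total):
Plan H vs Plan D: Plan D wins 3–0.
Plan H vs Plan G: Plan G wins 3–0.
Plan H vs Plan E: Plan E wins 2–1.
Plan H vs Plan C: Plan C wins 2–1.
Plan H vs Plan B: Plan B wins 2–1.
Plan D vs Plan G: Plan G wins 2–1.
Plan D vs Plan E: Plan E wins 2–1.
Plan D vs Plan C: Plan D wins 2–1.
Plan D vs Plan B: Plan B wins 2–1.
Plan G vs Plan E: Plan G wins 2–1.
Plan G vs Plan C: Plan G wins 3–0.
Plan G vs Plan B: Plan G wins 2–1.
Plan E vs Plan C: Plan E wins 3–0.
Plan E vs Plan B: Plan E wins 3–0.
Plan C vs Plan B: Plan B wins 2–1.
Plan G beats each rival — Plan H (3–0), Plan D (2–1), Plan E (2–1), Plan C (3–0), Plan B (2–1) — so Plan G is the Condorcet winner.

Plan G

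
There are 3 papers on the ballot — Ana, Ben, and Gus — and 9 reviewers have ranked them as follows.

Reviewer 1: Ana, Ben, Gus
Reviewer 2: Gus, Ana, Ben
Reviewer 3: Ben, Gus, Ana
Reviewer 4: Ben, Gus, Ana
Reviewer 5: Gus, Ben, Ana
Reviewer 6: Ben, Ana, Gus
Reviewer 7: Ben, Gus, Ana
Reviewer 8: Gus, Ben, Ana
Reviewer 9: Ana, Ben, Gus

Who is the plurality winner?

Ben

First-place vote totals:
  Ana: 2
  Ben: 4
  Gus: 3
Ben has the most first-place votes.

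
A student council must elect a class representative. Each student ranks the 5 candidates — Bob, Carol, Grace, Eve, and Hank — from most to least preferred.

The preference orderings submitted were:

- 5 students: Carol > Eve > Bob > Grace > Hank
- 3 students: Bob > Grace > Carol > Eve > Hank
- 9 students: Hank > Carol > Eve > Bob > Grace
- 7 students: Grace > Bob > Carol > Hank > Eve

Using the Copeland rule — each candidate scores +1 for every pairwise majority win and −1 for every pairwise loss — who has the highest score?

Pairwise results:
  Bob vs Carol: Carol wins 14–10.
  Bob vs Grace: Bob wins 17–7.
  Bob vs Eve: Eve wins 14–10.
  Bob vs Hank: Bob wins 15–9.
  Carol vs Grace: Carol wins 14–10.
  Carol vs Eve: Carol wins 24–0.
  Carol vs Hank: Carol wins 15–9.
  Grace vs Eve: Eve wins 14–10.
  Grace vs Hank: Grace wins 15–9.
  Eve vs Hank: Hank wins 16–8.
Copeland scores (wins − losses):
  Bob: 2 − 2 = 0
  Carol: 4 − 0 = 4
  Grace: 1 − 3 = -2
  Eve: 2 − 2 = 0
  Hank: 1 − 3 = -2
Carol has the best Copeland score.

Carol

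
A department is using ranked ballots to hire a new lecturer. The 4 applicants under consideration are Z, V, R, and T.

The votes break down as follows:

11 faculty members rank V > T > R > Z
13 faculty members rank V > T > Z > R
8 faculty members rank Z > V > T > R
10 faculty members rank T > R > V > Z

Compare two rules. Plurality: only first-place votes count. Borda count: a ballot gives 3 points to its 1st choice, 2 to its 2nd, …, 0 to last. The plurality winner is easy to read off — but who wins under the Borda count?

V

Plurality first-place counts: Z 8, V 24, R 0, T 10 → V.
Borda totals: Z 37, V 98, R 31, T 86 → V.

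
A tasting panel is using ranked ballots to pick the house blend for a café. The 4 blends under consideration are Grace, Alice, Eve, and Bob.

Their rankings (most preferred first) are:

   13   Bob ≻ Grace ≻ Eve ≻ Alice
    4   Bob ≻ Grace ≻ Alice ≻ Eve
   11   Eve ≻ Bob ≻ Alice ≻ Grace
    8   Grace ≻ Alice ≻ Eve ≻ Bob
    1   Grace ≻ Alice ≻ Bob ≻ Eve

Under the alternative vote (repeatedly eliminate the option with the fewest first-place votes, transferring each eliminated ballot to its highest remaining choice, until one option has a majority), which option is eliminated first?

Round 1: Bob 17, Eve 11, Grace 9, Alice 0. Alice has the fewest and is eliminated.
Round 2: Bob 17, Eve 11, Grace 9. Grace has the fewest and is eliminated.
Round 3: Eve 19, Bob 18. Eve has a majority.

Alice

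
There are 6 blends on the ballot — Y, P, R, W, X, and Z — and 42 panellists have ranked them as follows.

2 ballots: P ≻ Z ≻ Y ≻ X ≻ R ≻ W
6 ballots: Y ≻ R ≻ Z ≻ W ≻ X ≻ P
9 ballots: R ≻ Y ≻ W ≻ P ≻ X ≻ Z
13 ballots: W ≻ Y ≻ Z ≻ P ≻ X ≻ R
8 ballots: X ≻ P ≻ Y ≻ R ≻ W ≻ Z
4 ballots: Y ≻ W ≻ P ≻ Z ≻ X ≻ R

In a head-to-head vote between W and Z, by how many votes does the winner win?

26

Ballots ranking W above Z: 9+13+8+4 = 34.
Ballots ranking Z above W: 2+6 = 8.
W wins 34–8, a margin of 26.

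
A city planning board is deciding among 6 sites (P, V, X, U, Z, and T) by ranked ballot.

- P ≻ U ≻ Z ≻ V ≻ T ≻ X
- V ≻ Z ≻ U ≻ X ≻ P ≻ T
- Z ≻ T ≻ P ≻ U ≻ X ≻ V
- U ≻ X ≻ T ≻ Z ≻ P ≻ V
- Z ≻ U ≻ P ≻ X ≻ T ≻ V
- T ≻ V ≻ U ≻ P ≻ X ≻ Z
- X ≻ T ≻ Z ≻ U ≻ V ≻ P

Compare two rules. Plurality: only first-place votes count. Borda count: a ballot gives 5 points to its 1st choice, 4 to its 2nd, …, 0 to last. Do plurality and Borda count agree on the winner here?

Plurality first-place counts: P 1, V 1, X 1, U 1, Z 2, T 1 → Z.
Borda totals: P 15, V 12, X 15, U 23, Z 22, T 18 → U.
The two rules disagree: plurality picks Z, Borda picks U.

No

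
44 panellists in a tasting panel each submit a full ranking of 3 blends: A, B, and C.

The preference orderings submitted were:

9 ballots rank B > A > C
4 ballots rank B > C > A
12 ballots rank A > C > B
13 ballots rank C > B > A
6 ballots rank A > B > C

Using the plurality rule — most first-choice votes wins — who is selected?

A

First-place vote totals:
  A: 18
  B: 13
  C: 13
A has the most first-place votes.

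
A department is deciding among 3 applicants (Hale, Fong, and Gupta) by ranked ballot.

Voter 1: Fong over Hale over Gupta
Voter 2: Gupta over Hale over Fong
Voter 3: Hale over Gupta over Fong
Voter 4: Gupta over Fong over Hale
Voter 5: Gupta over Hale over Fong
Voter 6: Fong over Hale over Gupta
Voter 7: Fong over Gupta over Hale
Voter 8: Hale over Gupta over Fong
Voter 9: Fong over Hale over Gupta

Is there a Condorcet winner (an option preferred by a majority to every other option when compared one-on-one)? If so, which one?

Head-to-head results (9 voters total):
Hale vs Fong: Fong wins 5–4.
Hale vs Gupta: Hale wins 5–4.
Fong vs Gupta: Gupta wins 5–4.
No candidate beats all others: Hale beats Gupta beats Fong beats Hale, a majority cycle.

No Condorcet winner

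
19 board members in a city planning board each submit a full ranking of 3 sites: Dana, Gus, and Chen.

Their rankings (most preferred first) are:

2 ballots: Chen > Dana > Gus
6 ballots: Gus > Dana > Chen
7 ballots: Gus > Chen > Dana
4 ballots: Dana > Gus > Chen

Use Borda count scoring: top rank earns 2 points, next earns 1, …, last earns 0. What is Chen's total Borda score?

Borda scores:
  Dana: 2·1 + 6·1 + 7·0 + 4·2 = 16
  Gus: 2·0 + 6·2 + 7·2 + 4·1 = 30
  Chen: 2·2 + 6·0 + 7·1 + 4·0 = 11

11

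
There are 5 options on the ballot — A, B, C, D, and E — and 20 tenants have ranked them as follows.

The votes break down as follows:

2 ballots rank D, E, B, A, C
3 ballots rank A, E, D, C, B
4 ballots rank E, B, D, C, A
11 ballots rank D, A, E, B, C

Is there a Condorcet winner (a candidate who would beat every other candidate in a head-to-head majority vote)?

Yes

Head-to-head results (20 voters total):
A vs B: A wins 14–6.
A vs C: A wins 16–4.
A vs D: D wins 17–3.
A vs E: A wins 14–6.
B vs C: B wins 17–3.
B vs D: D wins 16–4.
B vs E: E wins 20–0.
C vs D: D wins 20–0.
C vs E: E wins 20–0.
D vs E: D wins 13–7.
D beats each rival — A (17–3), B (16–4), C (20–0), E (13–7) — so D is the Condorcet winner.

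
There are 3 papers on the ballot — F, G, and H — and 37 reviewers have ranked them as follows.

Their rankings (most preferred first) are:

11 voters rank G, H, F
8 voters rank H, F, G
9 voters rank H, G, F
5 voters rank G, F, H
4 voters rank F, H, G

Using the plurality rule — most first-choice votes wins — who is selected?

First-place vote totals:
  F: 4
  G: 16
  H: 17
H has the most first-place votes.

H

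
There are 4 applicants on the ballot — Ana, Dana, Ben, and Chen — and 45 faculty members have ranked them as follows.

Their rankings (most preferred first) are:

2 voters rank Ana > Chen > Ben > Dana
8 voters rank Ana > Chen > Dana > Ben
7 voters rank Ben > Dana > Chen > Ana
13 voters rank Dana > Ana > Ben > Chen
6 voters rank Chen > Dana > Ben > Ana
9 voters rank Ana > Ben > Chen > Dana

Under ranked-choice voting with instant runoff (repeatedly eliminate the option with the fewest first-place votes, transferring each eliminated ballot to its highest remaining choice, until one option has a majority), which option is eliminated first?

Round 1: Ana 19, Dana 13, Ben 7, Chen 6. Chen has the fewest and is eliminated.
Round 2: Ana 19, Dana 19, Ben 7. Ben has the fewest and is eliminated.
Round 3: Dana 26, Ana 19. Dana has a majority.

Chen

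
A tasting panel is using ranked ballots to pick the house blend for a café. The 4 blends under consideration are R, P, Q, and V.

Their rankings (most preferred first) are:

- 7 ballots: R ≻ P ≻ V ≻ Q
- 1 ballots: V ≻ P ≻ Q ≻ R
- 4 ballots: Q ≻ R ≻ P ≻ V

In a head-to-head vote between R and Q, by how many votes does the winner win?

Ballots ranking R above Q: 7.
Ballots ranking Q above R: 1+4 = 5.
R wins 7–5, a margin of 2.

2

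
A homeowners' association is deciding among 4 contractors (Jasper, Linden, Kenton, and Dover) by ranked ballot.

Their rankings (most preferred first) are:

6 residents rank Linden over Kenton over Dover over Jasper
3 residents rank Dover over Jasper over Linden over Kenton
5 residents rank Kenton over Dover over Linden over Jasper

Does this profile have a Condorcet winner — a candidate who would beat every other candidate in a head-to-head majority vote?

Head-to-head results (14 voters total):
Jasper vs Linden: Linden wins 11–3.
Jasper vs Kenton: Kenton wins 11–3.
Jasper vs Dover: Dover wins 14–0.
Linden vs Kenton: Linden wins 9–5.
Linden vs Dover: Dover wins 8–6.
Kenton vs Dover: Kenton wins 11–3.
No candidate beats all others: Linden beats Kenton beats Dover beats Linden, a majority cycle.

No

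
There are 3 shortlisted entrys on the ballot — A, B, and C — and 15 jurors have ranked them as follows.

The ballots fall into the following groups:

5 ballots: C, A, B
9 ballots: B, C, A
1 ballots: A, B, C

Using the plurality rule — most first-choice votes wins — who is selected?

B

First-place vote totals:
  A: 1
  B: 9
  C: 5
B has the most first-place votes.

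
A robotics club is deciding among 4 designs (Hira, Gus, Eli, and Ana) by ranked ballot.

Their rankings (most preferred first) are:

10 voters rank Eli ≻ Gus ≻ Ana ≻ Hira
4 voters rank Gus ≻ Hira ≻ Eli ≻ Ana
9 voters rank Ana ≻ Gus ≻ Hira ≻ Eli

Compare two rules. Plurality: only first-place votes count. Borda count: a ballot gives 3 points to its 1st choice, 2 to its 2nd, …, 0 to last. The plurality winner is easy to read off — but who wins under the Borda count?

Plurality first-place counts: Hira 0, Gus 4, Eli 10, Ana 9 → Eli.
Borda totals: Hira 17, Gus 50, Eli 34, Ana 37 → Gus.

Gus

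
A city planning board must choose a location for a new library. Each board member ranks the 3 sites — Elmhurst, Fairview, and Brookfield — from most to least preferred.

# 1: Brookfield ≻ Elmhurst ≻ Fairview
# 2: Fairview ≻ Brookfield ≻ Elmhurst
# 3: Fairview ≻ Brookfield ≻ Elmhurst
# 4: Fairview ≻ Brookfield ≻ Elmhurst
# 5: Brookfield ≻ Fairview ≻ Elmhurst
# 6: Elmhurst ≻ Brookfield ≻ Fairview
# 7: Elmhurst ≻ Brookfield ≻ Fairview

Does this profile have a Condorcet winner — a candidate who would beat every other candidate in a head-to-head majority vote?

Head-to-head results (7 voters total):
Elmhurst vs Fairview: Fairview wins 4–3.
Elmhurst vs Brookfield: Brookfield wins 5–2.
Fairview vs Brookfield: Brookfield wins 4–3.
Brookfield beats each rival — Elmhurst (5–2), Fairview (4–3) — so Brookfield is the Condorcet winner.

Yes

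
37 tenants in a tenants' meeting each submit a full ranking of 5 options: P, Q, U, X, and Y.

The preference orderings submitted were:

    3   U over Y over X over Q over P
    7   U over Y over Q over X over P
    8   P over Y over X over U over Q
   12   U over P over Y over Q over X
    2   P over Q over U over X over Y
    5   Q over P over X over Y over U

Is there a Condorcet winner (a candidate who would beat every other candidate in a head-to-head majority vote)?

Yes

Head-to-head results (37 voters total):
P vs Q: P wins 22–15.
P vs U: U wins 22–15.
P vs X: P wins 27–10.
P vs Y: P wins 27–10.
Q vs U: U wins 30–7.
Q vs X: Q wins 26–11.
Q vs Y: Y wins 30–7.
U vs X: U wins 24–13.
U vs Y: U wins 24–13.
X vs Y: Y wins 30–7.
U beats each rival — P (22–15), Q (30–7), X (24–13), Y (24–13) — so U is the Condorcet winner.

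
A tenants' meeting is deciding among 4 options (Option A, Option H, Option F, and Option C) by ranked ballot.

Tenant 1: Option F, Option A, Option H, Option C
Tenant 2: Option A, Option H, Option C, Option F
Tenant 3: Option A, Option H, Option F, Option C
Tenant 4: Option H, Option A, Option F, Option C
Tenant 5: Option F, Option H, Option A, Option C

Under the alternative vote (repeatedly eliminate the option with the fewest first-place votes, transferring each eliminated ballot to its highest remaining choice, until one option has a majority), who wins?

Round 1: Option A 2, Option F 2, Option H 1, Option C 0. Option C has the fewest and is eliminated.
Round 2: Option A 2, Option F 2, Option H 1. Option H has the fewest and is eliminated.
Round 3: Option A 3, Option F 2. Option A has a majority.

Option A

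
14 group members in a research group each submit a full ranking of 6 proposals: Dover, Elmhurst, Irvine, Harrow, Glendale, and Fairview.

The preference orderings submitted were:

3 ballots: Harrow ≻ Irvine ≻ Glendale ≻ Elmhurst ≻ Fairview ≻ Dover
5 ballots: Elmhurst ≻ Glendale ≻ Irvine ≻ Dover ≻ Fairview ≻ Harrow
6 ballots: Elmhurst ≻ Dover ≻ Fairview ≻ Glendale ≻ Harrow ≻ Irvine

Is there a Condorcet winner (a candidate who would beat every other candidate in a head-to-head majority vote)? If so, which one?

Head-to-head results (14 voters total):
Dover vs Elmhurst: Elmhurst wins 14–0.
Dover vs Irvine: Irvine wins 8–6.
Dover vs Harrow: Dover wins 11–3.
Dover vs Glendale: Glendale wins 8–6.
Dover vs Fairview: Dover wins 11–3.
Elmhurst vs Irvine: Elmhurst wins 11–3.
Elmhurst vs Harrow: Elmhurst wins 11–3.
Elmhurst vs Glendale: Elmhurst wins 11–3.
Elmhurst vs Fairview: Elmhurst wins 14–0.
Irvine vs Harrow: Harrow wins 9–5.
Irvine vs Glendale: Glendale wins 11–3.
Irvine vs Fairview: Irvine wins 8–6.
Harrow vs Glendale: Glendale wins 11–3.
Harrow vs Fairview: Fairview wins 11–3.
Glendale vs Fairview: Glendale wins 8–6.
Elmhurst beats each rival — Dover (14–0), Irvine (11–3), Harrow (11–3), Glendale (11–3), Fairview (14–0) — so Elmhurst is the Condorcet winner.

Elmhurst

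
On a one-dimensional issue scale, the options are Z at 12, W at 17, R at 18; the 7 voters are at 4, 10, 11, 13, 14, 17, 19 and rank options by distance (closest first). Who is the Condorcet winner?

With single-peaked preferences on a line, the Condorcet winner is the candidate closest to the median voter.
The median voter (position 13) is closest to Z at 12.
Check: Z vs W — voters closer to Z: 5 of 7.

Z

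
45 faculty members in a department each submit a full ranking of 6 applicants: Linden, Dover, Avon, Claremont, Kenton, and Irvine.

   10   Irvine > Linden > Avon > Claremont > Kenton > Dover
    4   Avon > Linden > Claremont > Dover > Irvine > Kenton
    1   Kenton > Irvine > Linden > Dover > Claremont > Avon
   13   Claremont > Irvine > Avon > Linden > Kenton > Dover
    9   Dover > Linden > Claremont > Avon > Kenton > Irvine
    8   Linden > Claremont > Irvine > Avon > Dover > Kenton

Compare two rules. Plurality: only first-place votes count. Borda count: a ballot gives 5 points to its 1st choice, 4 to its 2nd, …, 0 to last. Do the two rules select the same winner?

No

Plurality first-place counts: Linden 8, Dover 9, Avon 4, Claremont 13, Kenton 1, Irvine 10 → Claremont.
Borda totals: Linden 161, Dover 63, Avon 123, Claremont 157, Kenton 37, Irvine 134 → Linden.
The two rules disagree: plurality picks Claremont, Borda picks Linden.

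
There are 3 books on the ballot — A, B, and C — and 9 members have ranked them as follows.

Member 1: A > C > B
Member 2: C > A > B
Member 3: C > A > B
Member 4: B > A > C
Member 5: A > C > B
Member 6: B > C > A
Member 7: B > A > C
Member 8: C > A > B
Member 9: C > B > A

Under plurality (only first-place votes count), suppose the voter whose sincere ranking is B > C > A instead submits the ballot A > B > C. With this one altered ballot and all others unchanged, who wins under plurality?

C

First-place totals with the altered ballot: A 3, B 2, C 4.
The winner is unchanged: still C.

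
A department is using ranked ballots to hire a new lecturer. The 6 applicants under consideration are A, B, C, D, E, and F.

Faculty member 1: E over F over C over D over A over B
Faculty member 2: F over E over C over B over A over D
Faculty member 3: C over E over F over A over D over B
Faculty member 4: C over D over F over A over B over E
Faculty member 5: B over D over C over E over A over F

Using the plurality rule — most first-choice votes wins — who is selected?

C

First-place vote totals:
  A: 0
  B: 1
  C: 2
  D: 0
  E: 1
  F: 1
C has the most first-place votes.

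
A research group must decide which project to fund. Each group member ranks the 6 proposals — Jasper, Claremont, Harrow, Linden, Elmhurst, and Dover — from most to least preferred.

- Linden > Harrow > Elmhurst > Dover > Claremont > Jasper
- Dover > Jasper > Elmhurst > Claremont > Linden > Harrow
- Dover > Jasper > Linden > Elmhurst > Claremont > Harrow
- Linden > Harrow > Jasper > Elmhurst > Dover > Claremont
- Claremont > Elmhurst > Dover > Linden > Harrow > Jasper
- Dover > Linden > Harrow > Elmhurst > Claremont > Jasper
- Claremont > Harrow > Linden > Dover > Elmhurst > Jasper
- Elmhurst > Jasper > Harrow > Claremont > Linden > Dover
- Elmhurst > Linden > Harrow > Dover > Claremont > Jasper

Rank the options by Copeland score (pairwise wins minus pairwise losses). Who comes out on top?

Pairwise results:
  Jasper vs Claremont: Claremont wins 5–4.
  Jasper vs Harrow: Harrow wins 6–3.
  Jasper vs Linden: Linden wins 6–3.
  Jasper vs Elmhurst: Elmhurst wins 6–3.
  Jasper vs Dover: Dover wins 7–2.
  Claremont vs Harrow: Harrow wins 5–4.
  Claremont vs Linden: Linden wins 5–4.
  Claremont vs Elmhurst: Elmhurst wins 7–2.
  Claremont vs Dover: Dover wins 6–3.
  Harrow vs Linden: Linden wins 7–2.
  Harrow vs Elmhurst: Elmhurst wins 5–4.
  Harrow vs Dover: Harrow wins 5–4.
  Linden vs Elmhurst: Linden wins 5–4.
  Linden vs Dover: Linden wins 5–4.
  Elmhurst vs Dover: Elmhurst wins 5–4.
Copeland scores (wins − losses):
  Jasper: 0 − 5 = -5
  Claremont: 1 − 4 = -3
  Harrow: 3 − 2 = 1
  Linden: 5 − 0 = 5
  Elmhurst: 4 − 1 = 3
  Dover: 2 − 3 = -1
Linden has the best Copeland score.

Linden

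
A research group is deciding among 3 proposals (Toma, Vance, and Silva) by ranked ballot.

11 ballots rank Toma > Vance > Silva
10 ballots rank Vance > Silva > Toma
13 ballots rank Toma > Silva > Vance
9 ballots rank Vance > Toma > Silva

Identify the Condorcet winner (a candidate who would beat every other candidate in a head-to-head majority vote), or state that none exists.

Toma

Head-to-head results (43 voters total):
Toma vs Vance: Toma wins 24–19.
Toma vs Silva: Toma wins 33–10.
Vance vs Silva: Vance wins 30–13.
Toma beats each rival — Vance (24–19), Silva (33–10) — so Toma is the Condorcet winner.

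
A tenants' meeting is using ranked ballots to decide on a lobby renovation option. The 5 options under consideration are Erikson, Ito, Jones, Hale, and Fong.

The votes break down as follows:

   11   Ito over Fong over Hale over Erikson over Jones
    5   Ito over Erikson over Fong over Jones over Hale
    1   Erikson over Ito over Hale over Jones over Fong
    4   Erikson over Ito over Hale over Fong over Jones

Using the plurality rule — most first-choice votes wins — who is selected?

Ito

First-place vote totals:
  Erikson: 5
  Ito: 16
  Jones: 0
  Hale: 0
  Fong: 0
Ito has the most first-place votes.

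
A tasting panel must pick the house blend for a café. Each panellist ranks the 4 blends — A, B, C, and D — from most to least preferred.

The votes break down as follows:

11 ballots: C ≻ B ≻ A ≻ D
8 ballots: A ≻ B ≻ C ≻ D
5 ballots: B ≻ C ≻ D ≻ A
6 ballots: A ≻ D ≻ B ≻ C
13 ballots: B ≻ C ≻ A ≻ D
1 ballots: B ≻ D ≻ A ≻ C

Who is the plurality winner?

B

First-place vote totals:
  A: 14
  B: 19
  C: 11
  D: 0
B has the most first-place votes.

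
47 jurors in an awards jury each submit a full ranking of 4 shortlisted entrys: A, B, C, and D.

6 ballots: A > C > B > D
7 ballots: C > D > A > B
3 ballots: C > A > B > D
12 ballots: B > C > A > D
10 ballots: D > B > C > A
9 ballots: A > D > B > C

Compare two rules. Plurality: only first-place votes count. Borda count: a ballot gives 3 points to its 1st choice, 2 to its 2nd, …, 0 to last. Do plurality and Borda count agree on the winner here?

Plurality first-place counts: A 15, B 12, C 10, D 10 → A.
Borda totals: A 70, B 74, C 76, D 62 → C.
The two rules disagree: plurality picks A, Borda picks C.

No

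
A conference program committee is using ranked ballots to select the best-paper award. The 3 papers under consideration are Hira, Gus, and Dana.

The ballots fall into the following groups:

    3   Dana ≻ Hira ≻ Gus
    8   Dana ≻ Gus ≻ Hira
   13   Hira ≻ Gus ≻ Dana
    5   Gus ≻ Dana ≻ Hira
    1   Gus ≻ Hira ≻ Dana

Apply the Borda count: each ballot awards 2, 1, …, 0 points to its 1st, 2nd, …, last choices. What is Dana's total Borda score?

Borda scores:
  Hira: 3·1 + 8·0 + 13·2 + 5·0 + 1 = 30
  Gus: 3·0 + 8·1 + 13·1 + 5·2 + 2 = 33
  Dana: 3·2 + 8·2 + 13·0 + 5·1 + 0 = 27

27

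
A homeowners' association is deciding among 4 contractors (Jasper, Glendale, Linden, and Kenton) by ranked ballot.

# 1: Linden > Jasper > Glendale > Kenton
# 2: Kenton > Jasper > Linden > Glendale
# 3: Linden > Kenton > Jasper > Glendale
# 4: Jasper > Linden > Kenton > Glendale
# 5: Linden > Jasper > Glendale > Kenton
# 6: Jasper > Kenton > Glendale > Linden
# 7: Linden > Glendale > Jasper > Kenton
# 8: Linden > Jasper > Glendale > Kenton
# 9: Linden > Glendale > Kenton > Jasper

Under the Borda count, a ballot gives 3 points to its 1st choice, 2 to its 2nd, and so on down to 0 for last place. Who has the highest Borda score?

Linden

Borda scores:
  Jasper: 2 + 2 + 1 + 3 + 2 + 3 + 1 + 2 + 0 = 16
  Glendale: 1 + 0 + 0 + 0 + 1 + 1 + 2 + 1 + 2 = 8
  Linden: 3 + 1 + 3 + 2 + 3 + 0 + 3 + 3 + 3 = 21
  Kenton: 0 + 3 + 2 + 1 + 0 + 2 + 0 + 0 + 1 = 9
Linden has the highest total.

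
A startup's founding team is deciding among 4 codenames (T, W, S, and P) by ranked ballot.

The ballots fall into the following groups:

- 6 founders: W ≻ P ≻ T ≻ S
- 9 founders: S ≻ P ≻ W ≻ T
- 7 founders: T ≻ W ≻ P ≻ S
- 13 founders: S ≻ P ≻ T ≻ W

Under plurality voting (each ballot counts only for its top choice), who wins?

S

First-place vote totals:
  T: 7
  W: 6
  S: 22
  P: 0
S has the most first-place votes.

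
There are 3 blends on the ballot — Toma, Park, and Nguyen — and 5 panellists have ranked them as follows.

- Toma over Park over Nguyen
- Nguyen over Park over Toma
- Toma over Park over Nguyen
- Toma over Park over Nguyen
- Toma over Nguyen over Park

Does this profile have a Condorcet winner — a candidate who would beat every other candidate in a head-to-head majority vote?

Head-to-head results (5 voters total):
Toma vs Park: Toma wins 4–1.
Toma vs Nguyen: Toma wins 4–1.
Park vs Nguyen: Park wins 3–2.
Toma beats each rival — Park (4–1), Nguyen (4–1) — so Toma is the Condorcet winner.

Yes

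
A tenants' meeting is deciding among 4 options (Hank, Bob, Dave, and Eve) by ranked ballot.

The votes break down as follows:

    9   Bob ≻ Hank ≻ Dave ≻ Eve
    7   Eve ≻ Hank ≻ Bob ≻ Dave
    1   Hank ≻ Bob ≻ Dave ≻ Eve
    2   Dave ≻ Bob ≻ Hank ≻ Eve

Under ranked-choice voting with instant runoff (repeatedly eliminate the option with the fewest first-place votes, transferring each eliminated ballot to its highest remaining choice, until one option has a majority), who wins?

Bob

Round 1: Bob 9, Eve 7, Dave 2, Hank 1. Hank has the fewest and is eliminated.
Round 2: Bob 10, Eve 7, Dave 2. Bob has a majority.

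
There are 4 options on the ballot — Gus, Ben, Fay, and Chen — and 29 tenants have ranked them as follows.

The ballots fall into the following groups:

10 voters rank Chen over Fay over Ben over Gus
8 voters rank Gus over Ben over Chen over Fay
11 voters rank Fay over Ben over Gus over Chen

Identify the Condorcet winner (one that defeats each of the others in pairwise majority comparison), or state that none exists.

Head-to-head results (29 voters total):
Gus vs Ben: Ben wins 21–8.
Gus vs Fay: Fay wins 21–8.
Gus vs Chen: Gus wins 19–10.
Ben vs Fay: Fay wins 21–8.
Ben vs Chen: Ben wins 19–10.
Fay vs Chen: Chen wins 18–11.
No candidate beats all others: Gus beats Chen beats Fay beats Gus, a majority cycle.

There is no Condorcet winner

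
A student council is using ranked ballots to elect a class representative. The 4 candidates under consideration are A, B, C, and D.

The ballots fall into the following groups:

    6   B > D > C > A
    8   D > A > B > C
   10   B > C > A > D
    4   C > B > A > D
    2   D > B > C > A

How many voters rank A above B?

Ballots ranking A above B: 8.
Ballots ranking B above A: 6+10+4+2 = 22.
So 8 of 30 voters prefer A to B.

8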